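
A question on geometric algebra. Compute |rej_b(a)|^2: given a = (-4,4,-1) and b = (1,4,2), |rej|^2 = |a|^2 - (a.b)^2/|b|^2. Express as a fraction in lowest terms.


|a|^2 = (-4)^2 + 4^2 + (-1)^2 = 33
|b|^2 = 1^2 + 4^2 + 2^2 = 21
a . b = (-4)*1 + 4*4 + (-1)*2 = 10
(a.b)^2 = 10^2 = 100
|rej|^2 = 33 - 100/21
= (693 - 100)/21
= 593/21
In lowest terms: 593/21


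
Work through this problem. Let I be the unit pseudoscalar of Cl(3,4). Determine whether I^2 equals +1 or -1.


The pseudoscalar I = e1...e_n (product of all n generators) of Cl(p,q) satisfies I^2 = (-1)^(q + n(n-1)/2).
p = 3, q = 4, n = p + q = 7
n(n-1)/2 = 7 * 6 / 2 = 21
Exponent = q + n(n-1)/2 = 4 + 21 = 25
I^2 = (-1)^25 = -1


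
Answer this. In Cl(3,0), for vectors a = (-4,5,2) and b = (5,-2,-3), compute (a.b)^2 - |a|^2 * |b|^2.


a . b = (-4)*5 + 5*(-2) + 2*(-3)
= -20 + (-10) + (-6) = -36
|a|^2 = (-4)^2 + 5^2 + 2^2 = 45
|b|^2 = 5^2 + (-2)^2 + (-3)^2 = 38
(a.b)^2 = (-36)^2 = 1296
|a|^2 * |b|^2 = 45 * 38 = 1710
Result = 1296 - 1710 = -414


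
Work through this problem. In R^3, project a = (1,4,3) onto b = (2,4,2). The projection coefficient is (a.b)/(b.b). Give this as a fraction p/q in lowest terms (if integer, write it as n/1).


Projection coefficient = (a . b) / (b . b)
a . b = 1*2 + 4*4 + 3*2
= 2 + 16 + 6 = 24
b . b = 2^2 + 4^2 + 2^2
= 4 + 16 + 4 = 24
Coefficient = 24/24
In lowest terms: 1/1


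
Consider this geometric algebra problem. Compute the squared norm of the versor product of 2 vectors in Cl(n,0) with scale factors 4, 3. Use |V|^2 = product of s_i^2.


Each vector v_i has |v_i|^2 = s_i^2
Squared scales: 4^2 = 16, 3^2 = 9
|V|^2 = 16 * 9
= 144


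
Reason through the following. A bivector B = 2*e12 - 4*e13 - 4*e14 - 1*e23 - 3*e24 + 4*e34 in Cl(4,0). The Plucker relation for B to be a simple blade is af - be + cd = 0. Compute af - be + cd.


Plucker relation: af - be + cd
a*f = 2*4 = 8
b*e = (-4)*(-3) = 12
c*d = (-4)*(-1) = 4
af - be + cd = 8 - 12 + 4
= 0


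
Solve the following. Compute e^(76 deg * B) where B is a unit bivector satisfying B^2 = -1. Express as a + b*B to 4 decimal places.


For a unit bivector B with B^2 = -1, the exponential series gives
e^(theta*B) = cos(theta) + sin(theta)*B (the GA analogue of Euler's formula).
theta = 76 degrees = 1.32645 rad
cos(76 deg) = 0.2419
sin(76 deg) = 0.9703
exp(theta*B) = 0.2419 + 0.9703*B


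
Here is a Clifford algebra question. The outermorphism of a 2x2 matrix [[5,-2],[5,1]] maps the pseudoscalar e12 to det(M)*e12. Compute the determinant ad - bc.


The outermorphism of a linear map f sends e1^e2 to f(e1)^f(e2).
f(e1) = 5*e1 + 5*e2
f(e2) = -2*e1 + 1*e2
f(e1) ^ f(e2) = (5*e1 + 5*e2) ^ (-2*e1 + 1*e2)
= 5*1*e12 + 5*(-2)*e21
= (5 - (-10))*e12
= 15*e12
Coefficient = 15


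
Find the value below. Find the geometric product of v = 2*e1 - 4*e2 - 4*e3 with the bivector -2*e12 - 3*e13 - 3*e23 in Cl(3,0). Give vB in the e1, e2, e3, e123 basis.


vB has grade-1 (vector) and grade-3 (trivector) parts: vB = (v _| B) + (v ^ B).
Vector part <vB>_1:
  e1: -v2*b12 - v3*b13 = -(-4)*(-2) - (-4)*(-3) = -20
  e2: v1*b12 - v3*b23 = (2)*(-2) - (-4)*(-3) = -16
  e3: v1*b13 + v2*b23 = (2)*(-3) + (-4)*(-3) = 6
Trivector part <vB>_3:
  e123: v1*b23 - v2*b13 + v3*b12 = (2)*(-3) - (-4)*(-3) + (-4)*(-2) = -10
vB = -20*e1 - 16*e2 + 6*e3 - 10*e123


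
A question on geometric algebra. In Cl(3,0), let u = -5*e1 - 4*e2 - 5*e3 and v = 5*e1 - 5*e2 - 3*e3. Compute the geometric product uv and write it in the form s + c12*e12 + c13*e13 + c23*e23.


In Cl(3,0): e_i^2 = 1, e_ie_j = -e_je_i for i != j.
Scalar part = u . v = (-5)*5 + (-4)*(-5) + (-5)*(-3)
= -25 + 20 + 15 = 10
e12 coeff = (-5)*(-5) - (-4)*5 = 25 - (-20) = 45
e13 coeff = (-5)*(-3) - (-5)*5 = 15 - (-25) = 40
e23 coeff = (-4)*(-3) - (-5)*(-5) = 12 - 25 = -13
uv = 10 + 45*e12 + 40*e13 - 13*e23


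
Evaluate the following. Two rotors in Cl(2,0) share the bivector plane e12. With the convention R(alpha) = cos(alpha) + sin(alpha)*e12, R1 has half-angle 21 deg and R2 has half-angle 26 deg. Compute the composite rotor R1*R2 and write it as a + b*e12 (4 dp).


Same-plane rotors commute and their half-angles add:
R1*R2 = cos(a1 + a2) + sin(a1 + a2)*e12.
a1 + a2 = 21 + 26 = 47 deg
cos(47 deg) = 0.6820
sin(47 deg) = 0.7314
R1*R2 = 0.6820 + 0.7314*e12


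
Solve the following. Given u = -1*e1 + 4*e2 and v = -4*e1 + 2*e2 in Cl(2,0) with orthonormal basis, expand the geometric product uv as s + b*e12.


Expand: (-1*e1 + 4*e2)(-4*e1 + 2*e2)
= (-1)*(-4)*e1e1 + (-1)*2*e1e2 + 4*(-4)*e2e1 + 4*2*e2e2
Using e1^2 = e2^2 = 1, e2e1 = -e1e2:
Scalar part s = (-1)*(-4) + 4*2 = 4 + 8 = 12
Bivector part b = (-1)*2 - 4*(-4) = -2 - (-16) = 14
uv = 12 + 14*e12


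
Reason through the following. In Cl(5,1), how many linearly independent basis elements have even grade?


Even subalgebra dimension = 2^(n-1)
n = 5 + 1 = 6
2^(6 - 1) = 2^5 = 32
Verification: sum of C(6,k) for even k = 1 + 15 + 15 + 1 = 32
Result = 32


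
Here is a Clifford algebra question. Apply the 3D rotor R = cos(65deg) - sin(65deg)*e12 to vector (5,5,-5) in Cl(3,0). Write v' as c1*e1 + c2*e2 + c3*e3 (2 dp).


Rotor R = cos(65deg) - sin(65deg)*e12
Rotation angle theta = 2 * 65 = 130 degrees in the e12 plane (e1 -> e2).
The component perpendicular to the plane (e3) is invariant: v'_3 = v3 = -5.00
cos(130deg) = -0.6428, sin(130deg) = 0.7660
v'_1 = v1*cos(theta) - v2*sin(theta) = 5*(-0.6428) - 5*0.7660 = -7.04
v'_2 = v1*sin(theta) + v2*cos(theta) = 5*0.7660 + 5*(-0.6428) = 0.62
v' = -7.04*e1 + 0.62*e2 - 5.00*e3


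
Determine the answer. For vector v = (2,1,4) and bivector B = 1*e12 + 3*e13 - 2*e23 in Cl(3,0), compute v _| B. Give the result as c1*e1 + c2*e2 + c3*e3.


Left contraction v _| B = <vB>_1 (grade-1 part of the geometric product vB).
Using e1_|e12 = e2, e2_|e12 = -e1, e1_|e13 = e3, e3_|e13 = -e1, e2_|e23 = e3, e3_|e23 = -e2:
e1 coeff: -v2*b12 - v3*b13 = -(1)*(1) - (4)*(3) = -13
e2 coeff: v1*b12 - v3*b23 = (2)*(1) - (4)*(-2) = 10
e3 coeff: v1*b13 + v2*b23 = (2)*(3) + (1)*(-2) = 4
v _| B = -13*e1 + 10*e2 + 4*e3


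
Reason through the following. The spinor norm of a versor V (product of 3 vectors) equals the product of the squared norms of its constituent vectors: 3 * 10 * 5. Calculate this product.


Spinor norm N(V) = |v1|^2 * |v2|^2 * ... * |v3|^2
= 3 * 10 * 5
Running product: 3, 30, 150
N(V) = 150


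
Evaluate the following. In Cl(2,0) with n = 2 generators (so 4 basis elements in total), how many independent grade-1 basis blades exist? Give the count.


Number of grade-k basis blades in Cl(p,q) with n = p + q is C(n, k).
n = 2 + 0 = 2
C(2, 1) = 2! / (1! * 1!)
= 2 / (1 * 1)
= 2


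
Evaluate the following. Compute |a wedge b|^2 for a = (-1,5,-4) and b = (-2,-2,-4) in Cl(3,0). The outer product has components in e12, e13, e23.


a wedge b = (a1*b2 - a2*b1)*e12 + (a1*b3 - a3*b1)*e13 + (a2*b3 - a3*b2)*e23
e12 coeff: (-1)*(-2) - 5*(-2) = 2 - (-10) = 12
e13 coeff: (-1)*(-4) - (-4)*(-2) = 4 - 8 = -4
e23 coeff: 5*(-4) - (-4)*(-2) = -20 - 8 = -28
|a wedge b|^2 = 12^2 + (-4)^2 + (-28)^2
= 144 + 16 + 784
= 944


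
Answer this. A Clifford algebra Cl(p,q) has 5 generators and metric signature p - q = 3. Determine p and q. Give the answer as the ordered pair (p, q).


We need p + q = 5 and p - q = 3.
Adding: 2p = 5 + 3 = 8, so p = 4.
Then q = 5 - 4 = 1.
(p, q) = (4, 1)


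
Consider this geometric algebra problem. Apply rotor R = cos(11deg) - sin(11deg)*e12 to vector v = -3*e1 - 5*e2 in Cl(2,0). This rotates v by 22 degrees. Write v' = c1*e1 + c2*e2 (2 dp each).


Rotor R = cos(11deg) - sin(11deg)*e12
Rotation angle theta = 2 * 11 = 22 degrees
v' = R*v*~R rotates v by theta.
cos(22deg) = 0.9272, sin(22deg) = 0.3746
v'_1 = -3*cos(22deg) - (-5)*sin(22deg)
= -3*0.9272 - (-5)*0.3746
= -0.91
v'_2 = -3*sin(22deg) + (-5)*cos(22deg)
= -3*0.3746 + (-5)*0.9272
= -5.76
v' = -0.91*e1 - 5.76*e2


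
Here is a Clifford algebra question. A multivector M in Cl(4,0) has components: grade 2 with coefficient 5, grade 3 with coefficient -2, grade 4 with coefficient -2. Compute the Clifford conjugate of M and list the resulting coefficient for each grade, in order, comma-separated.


Clifford conjugate sign for grade k: (-1)^(k(k+1)/2)
Grade 2: (-1)^(2*3/2) = (-1)^3 = -1, coeff 5 -> -5
Grade 3: (-1)^(3*4/2) = (-1)^6 = 1, coeff -2 -> -2
Grade 4: (-1)^(4*5/2) = (-1)^10 = 1, coeff -2 -> -2
Conjugated coefficients: -5, -2, -2


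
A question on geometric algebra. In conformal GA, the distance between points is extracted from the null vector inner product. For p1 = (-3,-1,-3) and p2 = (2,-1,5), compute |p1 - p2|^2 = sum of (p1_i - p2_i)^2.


p1 - p2 = (-5, 0, -8)
|p1 - p2|^2 = (-5)^2 + 0^2 + (-8)^2
= 25 + 0 + 64
= 89


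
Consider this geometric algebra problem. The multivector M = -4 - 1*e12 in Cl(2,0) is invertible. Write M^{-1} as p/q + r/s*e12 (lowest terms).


M = -4 - 1*e12, where e12^2 = -1.
Since M commutes with its reverse ~M = a - b*e12, M * ~M = a^2 - b^2*e12^2 = a^2 + b^2.
So M^{-1} = ~M / (a^2 + b^2) = (a - b*e12)/(a^2 + b^2).
a^2 + b^2 = 16 + 1 = 17
Scalar part = -4/17 = -4/17
Bivector coeff = 1/17 = 1/17
M^{-1} = -4/17 + 1/17*e12


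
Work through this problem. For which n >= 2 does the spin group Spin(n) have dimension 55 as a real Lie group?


dim Spin(n) = dim so(n) = n(n-1)/2.
Solve n(n-1)/2 = 55, i.e. n^2 - n - 110 = 0.
Discriminant = 1 + 8*55 = 441
n = (1 + sqrt(441))/2 = (1 + 21)/2 = 11


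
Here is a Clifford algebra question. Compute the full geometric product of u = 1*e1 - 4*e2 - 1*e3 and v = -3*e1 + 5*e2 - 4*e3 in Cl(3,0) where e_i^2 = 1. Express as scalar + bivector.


In Cl(3,0): e_i^2 = 1, e_ie_j = -e_je_i for i != j.
Scalar part = u . v = 1*(-3) + (-4)*5 + (-1)*(-4)
= -3 + (-20) + 4 = -19
e12 coeff = 1*5 - (-4)*(-3) = 5 - 12 = -7
e13 coeff = 1*(-4) - (-1)*(-3) = -4 - 3 = -7
e23 coeff = (-4)*(-4) - (-1)*5 = 16 - (-5) = 21
uv = -19 - 7*e12 - 7*e13 + 21*e23


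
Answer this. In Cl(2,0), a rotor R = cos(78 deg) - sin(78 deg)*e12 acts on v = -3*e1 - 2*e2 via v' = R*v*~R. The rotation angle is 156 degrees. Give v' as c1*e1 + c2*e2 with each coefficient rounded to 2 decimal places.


Rotor R = cos(78deg) - sin(78deg)*e12
Rotation angle theta = 2 * 78 = 156 degrees
v' = R*v*~R rotates v by theta.
cos(156deg) = -0.9135, sin(156deg) = 0.4067
v'_1 = -3*cos(156deg) - (-2)*sin(156deg)
= -3*(-0.9135) - (-2)*0.4067
= 3.55
v'_2 = -3*sin(156deg) + (-2)*cos(156deg)
= -3*0.4067 + (-2)*(-0.9135)
= 0.61
v' = 3.55*e1 + 0.61*e2


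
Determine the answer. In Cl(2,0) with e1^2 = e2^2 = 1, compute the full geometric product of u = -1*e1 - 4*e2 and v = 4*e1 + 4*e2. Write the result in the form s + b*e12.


Expand: (-1*e1 - 4*e2)(4*e1 + 4*e2)
= (-1)*4*e1e1 + (-1)*4*e1e2 + (-4)*4*e2e1 + (-4)*4*e2e2
Using e1^2 = e2^2 = 1, e2e1 = -e1e2:
Scalar part s = (-1)*4 + (-4)*4 = -4 + (-16) = -20
Bivector part b = (-1)*4 - (-4)*4 = -4 - (-16) = 12
uv = -20 + 12*e12


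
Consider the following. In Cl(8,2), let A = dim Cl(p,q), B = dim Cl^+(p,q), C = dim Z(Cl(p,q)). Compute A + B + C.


n = 8 + 2 = 10
Total dim = 2^10 = 1024
Even subalgebra dim = 2^9 = 512
n is even, so center dim = 1
Sum = 1024 + 512 + 1 = 1537


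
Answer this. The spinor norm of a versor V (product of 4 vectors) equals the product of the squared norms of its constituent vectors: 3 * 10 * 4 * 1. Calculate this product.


Spinor norm N(V) = |v1|^2 * |v2|^2 * ... * |v4|^2
= 3 * 10 * 4 * 1
Running product: 3, 30, 120, 120
N(V) = 120


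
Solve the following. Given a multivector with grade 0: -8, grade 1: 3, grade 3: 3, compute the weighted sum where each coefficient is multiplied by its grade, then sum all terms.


Grade-weighted sum = sum of grade_k * coefficient_k
0*(-8) = 0
1*3 = 3
3*3 = 9
Total = 0 + 3 + 9 = 12


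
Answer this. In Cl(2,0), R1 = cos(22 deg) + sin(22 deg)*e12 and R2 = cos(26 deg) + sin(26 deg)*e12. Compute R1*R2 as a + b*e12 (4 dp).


Same-plane rotors commute and their half-angles add:
R1*R2 = cos(a1 + a2) + sin(a1 + a2)*e12.
a1 + a2 = 22 + 26 = 48 deg
cos(48 deg) = 0.6691
sin(48 deg) = 0.7431
R1*R2 = 0.6691 + 0.7431*e12


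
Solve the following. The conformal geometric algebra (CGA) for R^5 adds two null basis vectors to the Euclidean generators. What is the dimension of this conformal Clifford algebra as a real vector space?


The conformal model of R^5 uses Cl(6,1): the 5 Euclidean generators plus two extra orthogonal generators e+ (e+^2 = +1) and e- (e-^2 = -1), from which the null vectors e0, einf are built.
Number of generators m = 5 + 2 = 7.
dim Cl(p,q) = 2^m = 2^7 = 128


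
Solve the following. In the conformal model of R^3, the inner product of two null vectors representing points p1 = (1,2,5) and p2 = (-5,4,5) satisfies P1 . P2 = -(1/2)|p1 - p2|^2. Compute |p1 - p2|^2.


p1 - p2 = (6, -2, 0)
|p1 - p2|^2 = 6^2 + (-2)^2 + 0^2
= 36 + 4 + 0
= 40


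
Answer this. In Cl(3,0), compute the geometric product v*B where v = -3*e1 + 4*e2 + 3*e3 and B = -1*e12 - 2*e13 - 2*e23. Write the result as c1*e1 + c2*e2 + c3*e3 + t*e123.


vB has grade-1 (vector) and grade-3 (trivector) parts: vB = (v _| B) + (v ^ B).
Vector part <vB>_1:
  e1: -v2*b12 - v3*b13 = -(4)*(-1) - (3)*(-2) = 10
  e2: v1*b12 - v3*b23 = (-3)*(-1) - (3)*(-2) = 9
  e3: v1*b13 + v2*b23 = (-3)*(-2) + (4)*(-2) = -2
Trivector part <vB>_3:
  e123: v1*b23 - v2*b13 + v3*b12 = (-3)*(-2) - (4)*(-2) + (3)*(-1) = 11
vB = 10*e1 + 9*e2 - 2*e3 + 11*e123


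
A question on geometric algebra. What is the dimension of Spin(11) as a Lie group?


Spin(n) double-covers SO(n); both have Lie algebra so(n) of dimension n(n-1)/2.
n = 11
n(n-1) = 11 * 10 = 110
dim Spin(11) = 110/2 = 55


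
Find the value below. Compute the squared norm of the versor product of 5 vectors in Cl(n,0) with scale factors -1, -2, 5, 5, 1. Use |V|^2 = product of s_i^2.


Each vector v_i has |v_i|^2 = s_i^2
Squared scales: (-1)^2 = 1, (-2)^2 = 4, 5^2 = 25, 5^2 = 25, 1^2 = 1
|V|^2 = 1 * 4 * 25 * 25 * 1
= 2500


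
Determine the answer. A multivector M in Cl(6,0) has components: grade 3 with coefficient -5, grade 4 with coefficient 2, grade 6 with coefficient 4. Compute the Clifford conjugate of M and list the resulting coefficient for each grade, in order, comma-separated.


Clifford conjugate sign for grade k: (-1)^(k(k+1)/2)
Grade 3: (-1)^(3*4/2) = (-1)^6 = 1, coeff -5 -> -5
Grade 4: (-1)^(4*5/2) = (-1)^10 = 1, coeff 2 -> 2
Grade 6: (-1)^(6*7/2) = (-1)^21 = -1, coeff 4 -> -4
Conjugated coefficients: -5, 2, -4


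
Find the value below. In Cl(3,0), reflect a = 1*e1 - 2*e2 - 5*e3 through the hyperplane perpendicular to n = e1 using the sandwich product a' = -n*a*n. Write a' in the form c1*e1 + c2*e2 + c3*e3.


Reflection formula: a' = -n*a*n, with n = e1 (unit vector, n^2 = 1).
For reflection through hyperplane perp to e1:
The component along e1 flips sign, others stay.
a = (1, -2, -5)
a' = (-1, -2, -5)
a' = -1*e1 - 2*e2 - 5*e3


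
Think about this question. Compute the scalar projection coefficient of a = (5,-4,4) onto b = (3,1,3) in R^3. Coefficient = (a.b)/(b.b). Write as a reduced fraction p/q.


Projection coefficient = (a . b) / (b . b)
a . b = 5*3 + (-4)*1 + 4*3
= 15 + (-4) + 12 = 23
b . b = 3^2 + 1^2 + 3^2
= 9 + 1 + 9 = 19
Coefficient = 23/19
In lowest terms: 23/19


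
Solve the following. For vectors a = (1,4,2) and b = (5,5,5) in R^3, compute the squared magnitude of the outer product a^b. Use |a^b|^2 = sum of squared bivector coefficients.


a wedge b = (a1*b2 - a2*b1)*e12 + (a1*b3 - a3*b1)*e13 + (a2*b3 - a3*b2)*e23
e12 coeff: 1*5 - 4*5 = 5 - 20 = -15
e13 coeff: 1*5 - 2*5 = 5 - 10 = -5
e23 coeff: 4*5 - 2*5 = 20 - 10 = 10
|a wedge b|^2 = (-15)^2 + (-5)^2 + 10^2
= 225 + 25 + 100
= 350


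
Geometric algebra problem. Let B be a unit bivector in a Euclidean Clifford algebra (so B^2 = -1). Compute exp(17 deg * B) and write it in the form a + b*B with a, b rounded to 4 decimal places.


For a unit bivector B with B^2 = -1, the exponential series gives
e^(theta*B) = cos(theta) + sin(theta)*B (the GA analogue of Euler's formula).
theta = 17 degrees = 0.296706 rad
cos(17 deg) = 0.9563
sin(17 deg) = 0.2924
exp(theta*B) = 0.9563 + 0.2924*B


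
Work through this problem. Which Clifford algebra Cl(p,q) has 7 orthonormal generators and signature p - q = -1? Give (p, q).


We need p + q = 7 and p - q = -1.
Adding: 2p = 7 + (-1) = 6, so p = 3.
Then q = 7 - 3 = 4.
(p, q) = (3, 4)


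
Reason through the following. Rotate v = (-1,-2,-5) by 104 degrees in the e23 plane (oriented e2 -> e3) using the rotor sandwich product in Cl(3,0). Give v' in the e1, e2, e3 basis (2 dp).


Rotor R = cos(52deg) - sin(52deg)*e23
Rotation angle theta = 2 * 52 = 104 degrees in the e23 plane (e2 -> e3).
The component perpendicular to the plane (e1) is invariant: v'_1 = v1 = -1.00
cos(104deg) = -0.2419, sin(104deg) = 0.9703
v'_2 = v2*cos(theta) - v3*sin(theta) = -2*(-0.2419) - (-5)*0.9703 = 5.34
v'_3 = v2*sin(theta) + v3*cos(theta) = -2*0.9703 + (-5)*(-0.2419) = -0.73
v' = -1.00*e1 + 5.34*e2 - 0.73*e3


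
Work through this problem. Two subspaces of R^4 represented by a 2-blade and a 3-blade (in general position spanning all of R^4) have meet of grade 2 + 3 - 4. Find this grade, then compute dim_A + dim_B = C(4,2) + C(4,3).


Meet grade = grade(A) + grade(B) - n
= 2 + 3 - 4 = 1
C(4,2) = 6
C(4,3) = 4
dim_A + dim_B = 6 + 4 = 10


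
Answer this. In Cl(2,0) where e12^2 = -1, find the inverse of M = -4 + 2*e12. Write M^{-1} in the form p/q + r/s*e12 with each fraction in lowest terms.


M = -4 + 2*e12, where e12^2 = -1.
Since M commutes with its reverse ~M = a - b*e12, M * ~M = a^2 - b^2*e12^2 = a^2 + b^2.
So M^{-1} = ~M / (a^2 + b^2) = (a - b*e12)/(a^2 + b^2).
a^2 + b^2 = 16 + 4 = 20
Scalar part = -4/20 = -1/5
Bivector coeff = -2/20 = -1/10
M^{-1} = -1/5 - 1/10*e12


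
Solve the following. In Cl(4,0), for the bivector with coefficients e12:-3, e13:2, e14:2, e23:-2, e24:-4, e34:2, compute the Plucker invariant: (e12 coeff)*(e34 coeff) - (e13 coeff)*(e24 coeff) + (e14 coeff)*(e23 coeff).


Plucker relation: af - be + cd
a*f = (-3)*2 = -6
b*e = 2*(-4) = -8
c*d = 2*(-2) = -4
af - be + cd = -6 - (-8) + (-4)
= -2


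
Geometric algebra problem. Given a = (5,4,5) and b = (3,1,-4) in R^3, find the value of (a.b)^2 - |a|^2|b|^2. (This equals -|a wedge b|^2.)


a . b = 5*3 + 4*1 + 5*(-4)
= 15 + 4 + (-20) = -1
|a|^2 = 5^2 + 4^2 + 5^2 = 66
|b|^2 = 3^2 + 1^2 + (-4)^2 = 26
(a.b)^2 = (-1)^2 = 1
|a|^2 * |b|^2 = 66 * 26 = 1716
Result = 1 - 1716 = -1715


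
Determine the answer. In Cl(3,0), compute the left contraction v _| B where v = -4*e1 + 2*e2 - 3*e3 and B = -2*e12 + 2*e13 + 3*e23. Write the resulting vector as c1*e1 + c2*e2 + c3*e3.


Left contraction v _| B = <vB>_1 (grade-1 part of the geometric product vB).
Using e1_|e12 = e2, e2_|e12 = -e1, e1_|e13 = e3, e3_|e13 = -e1, e2_|e23 = e3, e3_|e23 = -e2:
e1 coeff: -v2*b12 - v3*b13 = -(2)*(-2) - (-3)*(2) = 10
e2 coeff: v1*b12 - v3*b23 = (-4)*(-2) - (-3)*(3) = 17
e3 coeff: v1*b13 + v2*b23 = (-4)*(2) + (2)*(3) = -2
v _| B = 10*e1 + 17*e2 - 2*e3


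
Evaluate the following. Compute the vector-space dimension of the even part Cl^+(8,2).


Even subalgebra dimension = 2^(n-1)
n = 8 + 2 = 10
2^(10 - 1) = 2^9 = 512
Verification: sum of C(10,k) for even k = 1 + 45 + 210 + 210 + 45 + 1 = 512
Result = 512


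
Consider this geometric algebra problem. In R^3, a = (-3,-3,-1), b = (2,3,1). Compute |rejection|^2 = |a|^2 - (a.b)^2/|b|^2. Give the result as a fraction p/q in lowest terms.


|a|^2 = (-3)^2 + (-3)^2 + (-1)^2 = 19
|b|^2 = 2^2 + 3^2 + 1^2 = 14
a . b = (-3)*2 + (-3)*3 + (-1)*1 = -16
(a.b)^2 = (-16)^2 = 256
|rej|^2 = 19 - 256/14
= (266 - 256)/14
= 10/14
In lowest terms: 5/7


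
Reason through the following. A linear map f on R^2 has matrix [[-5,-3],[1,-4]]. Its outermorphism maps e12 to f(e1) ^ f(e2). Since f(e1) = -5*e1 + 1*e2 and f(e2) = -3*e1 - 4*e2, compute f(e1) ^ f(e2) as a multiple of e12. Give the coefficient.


The outermorphism of a linear map f sends e1^e2 to f(e1)^f(e2).
f(e1) = -5*e1 + 1*e2
f(e2) = -3*e1 - 4*e2
f(e1) ^ f(e2) = (-5*e1 + 1*e2) ^ (-3*e1 - 4*e2)
= (-5)*(-4)*e12 + 1*(-3)*e21
= (20 - (-3))*e12
= 23*e12
Coefficient = 23


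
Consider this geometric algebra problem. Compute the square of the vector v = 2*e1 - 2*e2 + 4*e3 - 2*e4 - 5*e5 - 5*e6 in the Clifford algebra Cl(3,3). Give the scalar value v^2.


v^2 = sum of c_i^2 * e_i^2
Positive signature terms (e_i^2 = +1): 2^2 + (-2)^2 + 4^2 = 24
Negative signature terms (e_j^2 = -1): (-2)^2 + (-5)^2 + (-5)^2 = 54
v^2 = 24 - 54 = -30


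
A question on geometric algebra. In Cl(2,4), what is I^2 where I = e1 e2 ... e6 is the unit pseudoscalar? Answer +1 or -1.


The pseudoscalar I = e1...e_n (product of all n generators) of Cl(p,q) satisfies I^2 = (-1)^(q + n(n-1)/2).
p = 2, q = 4, n = p + q = 6
n(n-1)/2 = 6 * 5 / 2 = 15
Exponent = q + n(n-1)/2 = 4 + 15 = 19
I^2 = (-1)^19 = -1


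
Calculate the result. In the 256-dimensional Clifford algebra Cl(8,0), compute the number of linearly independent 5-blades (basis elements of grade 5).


Number of grade-k basis blades in Cl(p,q) with n = p + q is C(n, k).
n = 8 + 0 = 8
C(8, 5) = 8! / (5! * 3!)
= 40320 / (120 * 6)
= 56


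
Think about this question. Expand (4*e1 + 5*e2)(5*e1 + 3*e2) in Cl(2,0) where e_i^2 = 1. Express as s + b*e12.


Expand: (4*e1 + 5*e2)(5*e1 + 3*e2)
= 4*5*e1e1 + 4*3*e1e2 + 5*5*e2e1 + 5*3*e2e2
Using e1^2 = e2^2 = 1, e2e1 = -e1e2:
Scalar part s = 4*5 + 5*3 = 20 + 15 = 35
Bivector part b = 4*3 - 5*5 = 12 - 25 = -13
uv = 35 - 13*e12


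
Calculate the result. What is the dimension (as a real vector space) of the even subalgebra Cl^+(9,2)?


Even subalgebra dimension = 2^(n-1)
n = 9 + 2 = 11
2^(11 - 1) = 2^10 = 1024
Verification: sum of C(11,k) for even k = 1 + 55 + 330 + 462 + 165 + 11 = 1024
Result = 1024


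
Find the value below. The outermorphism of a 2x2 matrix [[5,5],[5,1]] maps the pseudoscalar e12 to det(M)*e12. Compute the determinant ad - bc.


The outermorphism of a linear map f sends e1^e2 to f(e1)^f(e2).
f(e1) = 5*e1 + 5*e2
f(e2) = 5*e1 + 1*e2
f(e1) ^ f(e2) = (5*e1 + 5*e2) ^ (5*e1 + 1*e2)
= 5*1*e12 + 5*5*e21
= (5 - 25)*e12
= -20*e12
Coefficient = -20


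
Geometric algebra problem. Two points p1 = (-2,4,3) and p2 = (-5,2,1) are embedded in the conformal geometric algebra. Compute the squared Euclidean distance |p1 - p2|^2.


p1 - p2 = (3, 2, 2)
|p1 - p2|^2 = 3^2 + 2^2 + 2^2
= 9 + 4 + 4
= 17


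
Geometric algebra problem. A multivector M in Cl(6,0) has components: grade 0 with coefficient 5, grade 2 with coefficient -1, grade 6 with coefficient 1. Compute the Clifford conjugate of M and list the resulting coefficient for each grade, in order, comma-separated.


Clifford conjugate sign for grade k: (-1)^(k(k+1)/2)
Grade 0: (-1)^(0*1/2) = (-1)^0 = 1, coeff 5 -> 5
Grade 2: (-1)^(2*3/2) = (-1)^3 = -1, coeff -1 -> 1
Grade 6: (-1)^(6*7/2) = (-1)^21 = -1, coeff 1 -> -1
Conjugated coefficients: 5, 1, -1


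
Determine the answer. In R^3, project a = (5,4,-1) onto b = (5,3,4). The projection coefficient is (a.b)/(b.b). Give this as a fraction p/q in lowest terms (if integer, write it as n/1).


Projection coefficient = (a . b) / (b . b)
a . b = 5*5 + 4*3 + (-1)*4
= 25 + 12 + (-4) = 33
b . b = 5^2 + 3^2 + 4^2
= 25 + 9 + 16 = 50
Coefficient = 33/50
In lowest terms: 33/50


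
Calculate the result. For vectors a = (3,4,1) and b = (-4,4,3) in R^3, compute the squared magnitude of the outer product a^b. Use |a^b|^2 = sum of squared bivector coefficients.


a wedge b = (a1*b2 - a2*b1)*e12 + (a1*b3 - a3*b1)*e13 + (a2*b3 - a3*b2)*e23
e12 coeff: 3*4 - 4*(-4) = 12 - (-16) = 28
e13 coeff: 3*3 - 1*(-4) = 9 - (-4) = 13
e23 coeff: 4*3 - 1*4 = 12 - 4 = 8
|a wedge b|^2 = 28^2 + 13^2 + 8^2
= 784 + 169 + 64
= 1017


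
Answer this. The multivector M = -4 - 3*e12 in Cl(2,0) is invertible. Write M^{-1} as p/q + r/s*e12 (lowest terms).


M = -4 - 3*e12, where e12^2 = -1.
Since M commutes with its reverse ~M = a - b*e12, M * ~M = a^2 - b^2*e12^2 = a^2 + b^2.
So M^{-1} = ~M / (a^2 + b^2) = (a - b*e12)/(a^2 + b^2).
a^2 + b^2 = 16 + 9 = 25
Scalar part = -4/25 = -4/25
Bivector coeff = 3/25 = 3/25
M^{-1} = -4/25 + 3/25*e12


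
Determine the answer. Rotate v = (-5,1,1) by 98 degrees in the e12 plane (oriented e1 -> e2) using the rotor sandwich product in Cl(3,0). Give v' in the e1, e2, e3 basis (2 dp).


Rotor R = cos(49deg) - sin(49deg)*e12
Rotation angle theta = 2 * 49 = 98 degrees in the e12 plane (e1 -> e2).
The component perpendicular to the plane (e3) is invariant: v'_3 = v3 = 1.00
cos(98deg) = -0.1392, sin(98deg) = 0.9903
v'_1 = v1*cos(theta) - v2*sin(theta) = -5*(-0.1392) - 1*0.9903 = -0.29
v'_2 = v1*sin(theta) + v2*cos(theta) = -5*0.9903 + 1*(-0.1392) = -5.09
v' = -0.29*e1 - 5.09*e2 + 1.00*e3


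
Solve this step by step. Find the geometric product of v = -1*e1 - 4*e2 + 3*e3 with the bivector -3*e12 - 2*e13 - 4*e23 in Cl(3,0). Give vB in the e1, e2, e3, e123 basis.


vB has grade-1 (vector) and grade-3 (trivector) parts: vB = (v _| B) + (v ^ B).
Vector part <vB>_1:
  e1: -v2*b12 - v3*b13 = -(-4)*(-3) - (3)*(-2) = -6
  e2: v1*b12 - v3*b23 = (-1)*(-3) - (3)*(-4) = 15
  e3: v1*b13 + v2*b23 = (-1)*(-2) + (-4)*(-4) = 18
Trivector part <vB>_3:
  e123: v1*b23 - v2*b13 + v3*b12 = (-1)*(-4) - (-4)*(-2) + (3)*(-3) = -13
vB = -6*e1 + 15*e2 + 18*e3 - 13*e123


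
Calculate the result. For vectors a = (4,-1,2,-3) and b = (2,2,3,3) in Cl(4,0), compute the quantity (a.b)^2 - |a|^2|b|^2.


a . b = 4*2 + (-1)*2 + 2*3 + (-3)*3
= 8 + (-2) + 6 + (-9) = 3
|a|^2 = 4^2 + (-1)^2 + 2^2 + (-3)^2 = 30
|b|^2 = 2^2 + 2^2 + 3^2 + 3^2 = 26
(a.b)^2 = 3^2 = 9
|a|^2 * |b|^2 = 30 * 26 = 780
Result = 9 - 780 = -771


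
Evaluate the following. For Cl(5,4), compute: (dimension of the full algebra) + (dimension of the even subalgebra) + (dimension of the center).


n = 5 + 4 = 9
Total dim = 2^9 = 512
Even subalgebra dim = 2^8 = 256
n is odd, so center dim = 2
Sum = 512 + 256 + 2 = 770


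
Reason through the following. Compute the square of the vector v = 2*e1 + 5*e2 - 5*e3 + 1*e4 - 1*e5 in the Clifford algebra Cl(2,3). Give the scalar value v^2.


v^2 = sum of c_i^2 * e_i^2
Positive signature terms (e_i^2 = +1): 2^2 + 5^2 = 29
Negative signature terms (e_j^2 = -1): (-5)^2 + 1^2 + (-1)^2 = 27
v^2 = 29 - 27 = 2


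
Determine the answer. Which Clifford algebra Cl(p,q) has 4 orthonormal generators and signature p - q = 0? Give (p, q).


We need p + q = 4 and p - q = 0.
Adding: 2p = 4 + 0 = 4, so p = 2.
Then q = 4 - 2 = 2.
(p, q) = (2, 2)


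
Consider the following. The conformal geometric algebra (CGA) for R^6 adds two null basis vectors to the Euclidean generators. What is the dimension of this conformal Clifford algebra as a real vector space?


The conformal model of R^6 uses Cl(7,1): the 6 Euclidean generators plus two extra orthogonal generators e+ (e+^2 = +1) and e- (e-^2 = -1), from which the null vectors e0, einf are built.
Number of generators m = 6 + 2 = 8.
dim Cl(p,q) = 2^m = 2^8 = 256


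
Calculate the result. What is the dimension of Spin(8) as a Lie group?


Spin(n) double-covers SO(n); both have Lie algebra so(n) of dimension n(n-1)/2.
n = 8
n(n-1) = 8 * 7 = 56
dim Spin(8) = 56/2 = 28


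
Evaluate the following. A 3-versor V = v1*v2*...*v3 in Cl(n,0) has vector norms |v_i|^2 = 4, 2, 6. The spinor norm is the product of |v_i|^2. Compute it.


Spinor norm N(V) = |v1|^2 * |v2|^2 * ... * |v3|^2
= 4 * 2 * 6
Running product: 4, 8, 48
N(V) = 48


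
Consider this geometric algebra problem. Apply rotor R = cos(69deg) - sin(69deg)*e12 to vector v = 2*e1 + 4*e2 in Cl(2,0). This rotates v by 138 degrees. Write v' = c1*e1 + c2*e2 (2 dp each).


Rotor R = cos(69deg) - sin(69deg)*e12
Rotation angle theta = 2 * 69 = 138 degrees
v' = R*v*~R rotates v by theta.
cos(138deg) = -0.7431, sin(138deg) = 0.6691
v'_1 = 2*cos(138deg) - 4*sin(138deg)
= 2*(-0.7431) - 4*0.6691
= -4.16
v'_2 = 2*sin(138deg) + 4*cos(138deg)
= 2*0.6691 + 4*(-0.7431)
= -1.63
v' = -4.16*e1 - 1.63*e2


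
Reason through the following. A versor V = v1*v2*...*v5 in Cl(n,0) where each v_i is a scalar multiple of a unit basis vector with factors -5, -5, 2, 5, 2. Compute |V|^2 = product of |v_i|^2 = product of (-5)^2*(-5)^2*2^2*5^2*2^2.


Each vector v_i has |v_i|^2 = s_i^2
Squared scales: (-5)^2 = 25, (-5)^2 = 25, 2^2 = 4, 5^2 = 25, 2^2 = 4
|V|^2 = 25 * 25 * 4 * 25 * 4
= 250000


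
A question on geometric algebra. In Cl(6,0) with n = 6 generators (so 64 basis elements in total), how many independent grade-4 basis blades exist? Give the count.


Number of grade-k basis blades in Cl(p,q) with n = p + q is C(n, k).
n = 6 + 0 = 6
C(6, 4) = 6! / (4! * 2!)
= 720 / (24 * 2)
= 15


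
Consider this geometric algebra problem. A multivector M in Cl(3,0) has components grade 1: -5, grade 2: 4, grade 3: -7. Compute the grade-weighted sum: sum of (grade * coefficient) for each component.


Grade-weighted sum = sum of grade_k * coefficient_k
1*(-5) = -5
2*4 = 8
3*(-7) = -21
Total = -5 + 8 + (-21) = -18


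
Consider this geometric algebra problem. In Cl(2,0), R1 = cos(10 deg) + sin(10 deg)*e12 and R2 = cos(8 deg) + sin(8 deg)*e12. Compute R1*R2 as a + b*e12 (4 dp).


Same-plane rotors commute and their half-angles add:
R1*R2 = cos(a1 + a2) + sin(a1 + a2)*e12.
a1 + a2 = 10 + 8 = 18 deg
cos(18 deg) = 0.9511
sin(18 deg) = 0.3090
R1*R2 = 0.9511 + 0.3090*e12


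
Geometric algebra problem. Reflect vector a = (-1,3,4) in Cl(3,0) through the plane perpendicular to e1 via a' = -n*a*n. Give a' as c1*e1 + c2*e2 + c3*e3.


Reflection formula: a' = -n*a*n, with n = e1 (unit vector, n^2 = 1).
For reflection through hyperplane perp to e1:
The component along e1 flips sign, others stay.
a = (-1, 3, 4)
a' = (1, 3, 4)
a' = 1*e1 + 3*e2 + 4*e3


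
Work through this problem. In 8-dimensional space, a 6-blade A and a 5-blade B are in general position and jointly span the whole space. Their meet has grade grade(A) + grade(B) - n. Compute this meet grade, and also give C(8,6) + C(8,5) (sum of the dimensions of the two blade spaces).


Meet grade = grade(A) + grade(B) - n
= 6 + 5 - 8 = 3
C(8,6) = 28
C(8,5) = 56
dim_A + dim_B = 28 + 56 = 84


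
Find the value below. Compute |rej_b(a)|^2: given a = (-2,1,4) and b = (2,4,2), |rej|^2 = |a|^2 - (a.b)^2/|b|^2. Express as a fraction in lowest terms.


|a|^2 = (-2)^2 + 1^2 + 4^2 = 21
|b|^2 = 2^2 + 4^2 + 2^2 = 24
a . b = (-2)*2 + 1*4 + 4*2 = 8
(a.b)^2 = 8^2 = 64
|rej|^2 = 21 - 64/24
= (504 - 64)/24
= 440/24
In lowest terms: 55/3


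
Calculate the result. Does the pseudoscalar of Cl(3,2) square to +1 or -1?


The pseudoscalar I = e1...e_n (product of all n generators) of Cl(p,q) satisfies I^2 = (-1)^(q + n(n-1)/2).
p = 3, q = 2, n = p + q = 5
n(n-1)/2 = 5 * 4 / 2 = 10
Exponent = q + n(n-1)/2 = 2 + 10 = 12
I^2 = (-1)^12 = +1


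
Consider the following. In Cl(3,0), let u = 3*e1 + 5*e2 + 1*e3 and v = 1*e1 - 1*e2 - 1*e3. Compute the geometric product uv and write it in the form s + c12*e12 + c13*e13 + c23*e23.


In Cl(3,0): e_i^2 = 1, e_ie_j = -e_je_i for i != j.
Scalar part = u . v = 3*1 + 5*(-1) + 1*(-1)
= 3 + (-5) + (-1) = -3
e12 coeff = 3*(-1) - 5*1 = -3 - 5 = -8
e13 coeff = 3*(-1) - 1*1 = -3 - 1 = -4
e23 coeff = 5*(-1) - 1*(-1) = -5 - (-1) = -4
uv = -3 - 8*e12 - 4*e13 - 4*e23


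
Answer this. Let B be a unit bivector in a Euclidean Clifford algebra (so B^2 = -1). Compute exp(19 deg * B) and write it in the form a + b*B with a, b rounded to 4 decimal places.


For a unit bivector B with B^2 = -1, the exponential series gives
e^(theta*B) = cos(theta) + sin(theta)*B (the GA analogue of Euler's formula).
theta = 19 degrees = 0.331613 rad
cos(19 deg) = 0.9455
sin(19 deg) = 0.3256
exp(theta*B) = 0.9455 + 0.3256*B


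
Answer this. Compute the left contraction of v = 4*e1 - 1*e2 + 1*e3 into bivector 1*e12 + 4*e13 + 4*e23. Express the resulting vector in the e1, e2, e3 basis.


Left contraction v _| B = <vB>_1 (grade-1 part of the geometric product vB).
Using e1_|e12 = e2, e2_|e12 = -e1, e1_|e13 = e3, e3_|e13 = -e1, e2_|e23 = e3, e3_|e23 = -e2:
e1 coeff: -v2*b12 - v3*b13 = -(-1)*(1) - (1)*(4) = -3
e2 coeff: v1*b12 - v3*b23 = (4)*(1) - (1)*(4) = 0
e3 coeff: v1*b13 + v2*b23 = (4)*(4) + (-1)*(4) = 12
v _| B = -3*e1 + 0*e2 + 12*e3


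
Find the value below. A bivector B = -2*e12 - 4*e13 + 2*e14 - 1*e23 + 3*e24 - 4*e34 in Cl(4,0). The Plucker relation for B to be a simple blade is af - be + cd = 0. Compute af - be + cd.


Plucker relation: af - be + cd
a*f = (-2)*(-4) = 8
b*e = (-4)*3 = -12
c*d = 2*(-1) = -2
af - be + cd = 8 - (-12) + (-2)
= 18


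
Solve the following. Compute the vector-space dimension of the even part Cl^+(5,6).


Even subalgebra dimension = 2^(n-1)
n = 5 + 6 = 11
2^(11 - 1) = 2^10 = 1024
Verification: sum of C(11,k) for even k = 1 + 55 + 330 + 462 + 165 + 11 = 1024
Result = 1024


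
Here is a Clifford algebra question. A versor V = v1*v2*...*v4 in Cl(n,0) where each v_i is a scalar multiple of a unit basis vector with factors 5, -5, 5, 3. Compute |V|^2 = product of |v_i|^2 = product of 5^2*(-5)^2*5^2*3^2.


Each vector v_i has |v_i|^2 = s_i^2
Squared scales: 5^2 = 25, (-5)^2 = 25, 5^2 = 25, 3^2 = 9
|V|^2 = 25 * 25 * 25 * 9
= 140625


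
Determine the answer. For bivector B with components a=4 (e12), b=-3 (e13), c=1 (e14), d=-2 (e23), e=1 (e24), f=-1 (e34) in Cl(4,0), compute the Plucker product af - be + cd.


Plucker relation: af - be + cd
a*f = 4*(-1) = -4
b*e = (-3)*1 = -3
c*d = 1*(-2) = -2
af - be + cd = -4 - (-3) + (-2)
= -3


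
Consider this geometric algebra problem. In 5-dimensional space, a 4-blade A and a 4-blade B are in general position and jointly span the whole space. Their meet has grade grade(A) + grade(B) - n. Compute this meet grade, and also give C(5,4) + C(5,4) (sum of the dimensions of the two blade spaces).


Meet grade = grade(A) + grade(B) - n
= 4 + 4 - 5 = 3
C(5,4) = 5
C(5,4) = 5
dim_A + dim_B = 5 + 5 = 10


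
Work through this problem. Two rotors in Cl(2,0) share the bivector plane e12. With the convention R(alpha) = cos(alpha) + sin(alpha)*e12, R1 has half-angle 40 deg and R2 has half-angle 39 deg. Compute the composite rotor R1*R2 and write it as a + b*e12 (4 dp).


Same-plane rotors commute and their half-angles add:
R1*R2 = cos(a1 + a2) + sin(a1 + a2)*e12.
a1 + a2 = 40 + 39 = 79 deg
cos(79 deg) = 0.1908
sin(79 deg) = 0.9816
R1*R2 = 0.1908 + 0.9816*e12


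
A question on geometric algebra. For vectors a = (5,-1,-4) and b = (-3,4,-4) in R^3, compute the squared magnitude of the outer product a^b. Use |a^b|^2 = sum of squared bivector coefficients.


a wedge b = (a1*b2 - a2*b1)*e12 + (a1*b3 - a3*b1)*e13 + (a2*b3 - a3*b2)*e23
e12 coeff: 5*4 - (-1)*(-3) = 20 - 3 = 17
e13 coeff: 5*(-4) - (-4)*(-3) = -20 - 12 = -32
e23 coeff: (-1)*(-4) - (-4)*4 = 4 - (-16) = 20
|a wedge b|^2 = 17^2 + (-32)^2 + 20^2
= 289 + 1024 + 400
= 1713


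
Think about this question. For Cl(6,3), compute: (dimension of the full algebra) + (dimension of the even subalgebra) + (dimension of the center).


n = 6 + 3 = 9
Total dim = 2^9 = 512
Even subalgebra dim = 2^8 = 256
n is odd, so center dim = 2
Sum = 512 + 256 + 2 = 770


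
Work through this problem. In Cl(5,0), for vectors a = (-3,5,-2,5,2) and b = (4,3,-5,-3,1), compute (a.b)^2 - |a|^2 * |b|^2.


a . b = (-3)*4 + 5*3 + (-2)*(-5) + 5*(-3) + 2*1
= -12 + 15 + 10 + (-15) + 2 = 0
|a|^2 = (-3)^2 + 5^2 + (-2)^2 + 5^2 + 2^2 = 67
|b|^2 = 4^2 + 3^2 + (-5)^2 + (-3)^2 + 1^2 = 60
(a.b)^2 = 0^2 = 0
|a|^2 * |b|^2 = 67 * 60 = 4020
Result = 0 - 4020 = -4020


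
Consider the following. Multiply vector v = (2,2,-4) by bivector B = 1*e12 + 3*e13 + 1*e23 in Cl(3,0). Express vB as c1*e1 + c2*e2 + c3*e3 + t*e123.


vB has grade-1 (vector) and grade-3 (trivector) parts: vB = (v _| B) + (v ^ B).
Vector part <vB>_1:
  e1: -v2*b12 - v3*b13 = -(2)*(1) - (-4)*(3) = 10
  e2: v1*b12 - v3*b23 = (2)*(1) - (-4)*(1) = 6
  e3: v1*b13 + v2*b23 = (2)*(3) + (2)*(1) = 8
Trivector part <vB>_3:
  e123: v1*b23 - v2*b13 + v3*b12 = (2)*(1) - (2)*(3) + (-4)*(1) = -8
vB = 10*e1 + 6*e2 + 8*e3 - 8*e123


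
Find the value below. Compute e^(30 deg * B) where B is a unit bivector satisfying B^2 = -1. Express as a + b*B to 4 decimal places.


For a unit bivector B with B^2 = -1, the exponential series gives
e^(theta*B) = cos(theta) + sin(theta)*B (the GA analogue of Euler's formula).
theta = 30 degrees = 0.523599 rad
cos(30 deg) = 0.8660
sin(30 deg) = 0.5000
exp(theta*B) = 0.8660 + 0.5000*B


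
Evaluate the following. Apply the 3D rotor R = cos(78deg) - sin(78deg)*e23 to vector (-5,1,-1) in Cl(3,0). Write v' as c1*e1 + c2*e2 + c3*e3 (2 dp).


Rotor R = cos(78deg) - sin(78deg)*e23
Rotation angle theta = 2 * 78 = 156 degrees in the e23 plane (e2 -> e3).
The component perpendicular to the plane (e1) is invariant: v'_1 = v1 = -5.00
cos(156deg) = -0.9135, sin(156deg) = 0.4067
v'_2 = v2*cos(theta) - v3*sin(theta) = 1*(-0.9135) - (-1)*0.4067 = -0.51
v'_3 = v2*sin(theta) + v3*cos(theta) = 1*0.4067 + (-1)*(-0.9135) = 1.32
v' = -5.00*e1 - 0.51*e2 + 1.32*e3


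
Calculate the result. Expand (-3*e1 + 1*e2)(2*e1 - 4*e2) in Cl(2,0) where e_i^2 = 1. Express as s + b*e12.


Expand: (-3*e1 + 1*e2)(2*e1 - 4*e2)
= (-3)*2*e1e1 + (-3)*(-4)*e1e2 + 1*2*e2e1 + 1*(-4)*e2e2
Using e1^2 = e2^2 = 1, e2e1 = -e1e2:
Scalar part s = (-3)*2 + 1*(-4) = -6 + (-4) = -10
Bivector part b = (-3)*(-4) - 1*2 = 12 - 2 = 10
uv = -10 + 10*e12


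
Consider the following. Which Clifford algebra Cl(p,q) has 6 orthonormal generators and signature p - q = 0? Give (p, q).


We need p + q = 6 and p - q = 0.
Adding: 2p = 6 + 0 = 6, so p = 3.
Then q = 6 - 3 = 3.
(p, q) = (3, 3)


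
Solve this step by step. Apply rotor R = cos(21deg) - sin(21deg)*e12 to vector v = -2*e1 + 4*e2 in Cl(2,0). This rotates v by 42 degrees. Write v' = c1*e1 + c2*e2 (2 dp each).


Rotor R = cos(21deg) - sin(21deg)*e12
Rotation angle theta = 2 * 21 = 42 degrees
v' = R*v*~R rotates v by theta.
cos(42deg) = 0.7431, sin(42deg) = 0.6691
v'_1 = -2*cos(42deg) - 4*sin(42deg)
= -2*0.7431 - 4*0.6691
= -4.16
v'_2 = -2*sin(42deg) + 4*cos(42deg)
= -2*0.6691 + 4*0.7431
= 1.63
v' = -4.16*e1 + 1.63*e2


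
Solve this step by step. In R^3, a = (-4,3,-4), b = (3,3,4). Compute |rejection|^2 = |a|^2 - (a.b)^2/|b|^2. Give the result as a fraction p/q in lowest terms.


|a|^2 = (-4)^2 + 3^2 + (-4)^2 = 41
|b|^2 = 3^2 + 3^2 + 4^2 = 34
a . b = (-4)*3 + 3*3 + (-4)*4 = -19
(a.b)^2 = (-19)^2 = 361
|rej|^2 = 41 - 361/34
= (1394 - 361)/34
= 1033/34
In lowest terms: 1033/34


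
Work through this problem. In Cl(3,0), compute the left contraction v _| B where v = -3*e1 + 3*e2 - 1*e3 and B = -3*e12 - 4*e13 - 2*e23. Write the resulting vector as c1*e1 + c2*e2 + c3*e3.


Left contraction v _| B = <vB>_1 (grade-1 part of the geometric product vB).
Using e1_|e12 = e2, e2_|e12 = -e1, e1_|e13 = e3, e3_|e13 = -e1, e2_|e23 = e3, e3_|e23 = -e2:
e1 coeff: -v2*b12 - v3*b13 = -(3)*(-3) - (-1)*(-4) = 5
e2 coeff: v1*b12 - v3*b23 = (-3)*(-3) - (-1)*(-2) = 7
e3 coeff: v1*b13 + v2*b23 = (-3)*(-4) + (3)*(-2) = 6
v _| B = 5*e1 + 7*e2 + 6*e3


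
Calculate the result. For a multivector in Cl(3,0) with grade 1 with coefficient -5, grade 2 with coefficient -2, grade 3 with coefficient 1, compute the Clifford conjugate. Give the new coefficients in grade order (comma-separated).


Clifford conjugate sign for grade k: (-1)^(k(k+1)/2)
Grade 1: (-1)^(1*2/2) = (-1)^1 = -1, coeff -5 -> 5
Grade 2: (-1)^(2*3/2) = (-1)^3 = -1, coeff -2 -> 2
Grade 3: (-1)^(3*4/2) = (-1)^6 = 1, coeff 1 -> 1
Conjugated coefficients: 5, 2, 1


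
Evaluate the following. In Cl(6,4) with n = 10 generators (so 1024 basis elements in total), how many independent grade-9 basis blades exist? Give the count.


Number of grade-k basis blades in Cl(p,q) with n = p + q is C(n, k).
n = 6 + 4 = 10
C(10, 9) = 10! / (9! * 1!)
= 3628800 / (362880 * 1)
= 10


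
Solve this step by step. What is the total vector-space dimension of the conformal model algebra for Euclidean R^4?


The conformal model of R^4 uses Cl(5,1): the 4 Euclidean generators plus two extra orthogonal generators e+ (e+^2 = +1) and e- (e-^2 = -1), from which the null vectors e0, einf are built.
Number of generators m = 4 + 2 = 6.
dim Cl(p,q) = 2^m = 2^6 = 64
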